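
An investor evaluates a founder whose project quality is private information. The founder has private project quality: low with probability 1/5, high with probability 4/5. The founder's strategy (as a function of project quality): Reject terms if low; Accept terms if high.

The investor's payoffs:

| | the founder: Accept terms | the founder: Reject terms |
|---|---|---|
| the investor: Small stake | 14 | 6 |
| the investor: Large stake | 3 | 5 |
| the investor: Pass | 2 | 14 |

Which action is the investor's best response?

Small stake

E[Small stake] = 1/5·(6) + 4/5·(14) = 62/5
E[Large stake] = 1/5·(5) + 4/5·(3) = 17/5
E[Pass] = 1/5·(14) + 4/5·(2) = 22/5
Best response: Small stake (62/5 is the largest).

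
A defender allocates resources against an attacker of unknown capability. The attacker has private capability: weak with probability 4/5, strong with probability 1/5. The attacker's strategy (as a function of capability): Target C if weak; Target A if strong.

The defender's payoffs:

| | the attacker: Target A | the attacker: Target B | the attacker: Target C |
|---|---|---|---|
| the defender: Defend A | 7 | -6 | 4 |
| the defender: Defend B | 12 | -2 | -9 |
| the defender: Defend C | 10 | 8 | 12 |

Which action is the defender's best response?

E[Defend A] = 4/5·(4) + 1/5·(7) = 23/5
E[Defend B] = 4/5·(-9) + 1/5·(12) = -24/5
E[Defend C] = 4/5·(12) + 1/5·(10) = 58/5
Best response: Defend C (58/5 is the largest).

Defend C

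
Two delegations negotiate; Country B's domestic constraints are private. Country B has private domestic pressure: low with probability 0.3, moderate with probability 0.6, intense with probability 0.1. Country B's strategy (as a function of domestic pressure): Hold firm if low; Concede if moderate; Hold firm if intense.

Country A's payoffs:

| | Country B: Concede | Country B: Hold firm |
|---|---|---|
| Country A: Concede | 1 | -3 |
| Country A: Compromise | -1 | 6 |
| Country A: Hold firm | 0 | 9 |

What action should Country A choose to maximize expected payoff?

Hold firm

E[Concede] = 0.3·(-3) + 0.6·(1) + 0.1·(-3) = -0.6
E[Compromise] = 0.3·(6) + 0.6·(-1) + 0.1·(6) = 1.8
E[Hold firm] = 0.3·(9) + 0.6·(0) + 0.1·(9) = 3.6
Best response: Hold firm (3.6 is the largest).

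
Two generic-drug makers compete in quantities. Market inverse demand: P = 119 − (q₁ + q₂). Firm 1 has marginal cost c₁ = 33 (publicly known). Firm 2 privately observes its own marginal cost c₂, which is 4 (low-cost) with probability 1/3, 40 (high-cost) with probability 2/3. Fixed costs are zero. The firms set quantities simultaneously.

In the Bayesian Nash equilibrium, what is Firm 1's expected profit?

729

Type-c best response for Firm 2: q₂(c) = (119 − c)/2 − q₁/2.
Firm 1 maximizes expected profit; its first-order condition is 119 − 2q₁ − E[q₂] − 33 = 0.
Substituting E[q₂] and solving: E[c₂] = 28, so q₁ = (119 − 2·33 + 28)/3 = 27.
E[P] = 119 − (q₁ + E[q₂]) = 60; Firm 1's expected profit = (E[P] − 33)·q₁ = (60 − 33)·27 = 729.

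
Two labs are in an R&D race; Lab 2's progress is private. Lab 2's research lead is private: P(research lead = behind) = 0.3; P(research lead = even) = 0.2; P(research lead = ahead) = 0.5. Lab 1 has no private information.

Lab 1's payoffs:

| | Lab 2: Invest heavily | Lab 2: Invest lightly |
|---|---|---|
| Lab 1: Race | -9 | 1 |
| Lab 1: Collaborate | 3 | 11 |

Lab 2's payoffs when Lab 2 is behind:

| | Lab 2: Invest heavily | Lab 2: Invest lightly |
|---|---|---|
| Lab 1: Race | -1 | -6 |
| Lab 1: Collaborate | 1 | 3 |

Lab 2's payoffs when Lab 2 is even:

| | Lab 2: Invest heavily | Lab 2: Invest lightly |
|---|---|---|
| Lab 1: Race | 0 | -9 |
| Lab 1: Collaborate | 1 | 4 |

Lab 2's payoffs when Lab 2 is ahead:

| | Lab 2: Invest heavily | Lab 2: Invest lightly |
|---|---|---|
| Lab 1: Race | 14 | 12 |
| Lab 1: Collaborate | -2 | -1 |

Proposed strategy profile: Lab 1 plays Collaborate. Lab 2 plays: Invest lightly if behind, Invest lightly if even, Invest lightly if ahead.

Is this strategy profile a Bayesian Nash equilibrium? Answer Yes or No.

Yes

Lab 1 plays Collaborate: E[Collaborate] = 0.3·(11) + 0.2·(11) + 0.5·(11) = 11; E[Race] = 1. Best-responding. ✓
Lab 2 (research lead behind), facing Collaborate: Invest heavily gives 1, Invest lightly gives 3. Proposed Invest lightly is best. ✓
Lab 2 (research lead even), facing Collaborate: Invest heavily gives 1, Invest lightly gives 4. Proposed Invest lightly is best. ✓
Lab 2 (research lead ahead), facing Collaborate: Invest heavily gives -2, Invest lightly gives -1. Proposed Invest lightly is best. ✓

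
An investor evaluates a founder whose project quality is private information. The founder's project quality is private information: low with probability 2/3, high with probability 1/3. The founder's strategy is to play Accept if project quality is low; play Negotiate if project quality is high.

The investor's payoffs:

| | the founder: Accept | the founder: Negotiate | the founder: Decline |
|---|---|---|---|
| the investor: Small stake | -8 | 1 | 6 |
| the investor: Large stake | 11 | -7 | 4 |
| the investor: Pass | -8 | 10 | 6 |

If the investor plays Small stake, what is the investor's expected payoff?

E[Small stake] = 2/3·(-8) + 1/3·1 = (-16/3) + 1/3 = -5

-5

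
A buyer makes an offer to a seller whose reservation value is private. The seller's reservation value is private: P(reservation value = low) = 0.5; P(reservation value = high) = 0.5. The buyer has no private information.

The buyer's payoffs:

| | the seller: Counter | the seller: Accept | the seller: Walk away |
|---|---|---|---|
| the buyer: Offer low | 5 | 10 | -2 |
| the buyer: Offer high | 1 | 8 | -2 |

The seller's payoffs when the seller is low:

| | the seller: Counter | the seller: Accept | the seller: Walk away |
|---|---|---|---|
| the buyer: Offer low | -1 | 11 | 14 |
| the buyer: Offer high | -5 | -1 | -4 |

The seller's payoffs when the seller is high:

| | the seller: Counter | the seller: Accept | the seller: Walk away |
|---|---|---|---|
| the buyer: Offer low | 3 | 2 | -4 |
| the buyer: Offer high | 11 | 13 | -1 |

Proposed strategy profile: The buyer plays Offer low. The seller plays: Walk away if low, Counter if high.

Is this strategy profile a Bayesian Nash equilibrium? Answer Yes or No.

The buyer plays Offer low: E[Offer low] = 0.5·(-2) + 0.5·(5) = 1.5; E[Offer high] = -0.5. Best-responding. ✓
The seller (reservation value low), facing Offer low: Counter gives -1, Accept gives 11, Walk away gives 14. Proposed Walk away is best. ✓
The seller (reservation value high), facing Offer low: Counter gives 3, Accept gives 2, Walk away gives -4. Proposed Counter is best. ✓

Yes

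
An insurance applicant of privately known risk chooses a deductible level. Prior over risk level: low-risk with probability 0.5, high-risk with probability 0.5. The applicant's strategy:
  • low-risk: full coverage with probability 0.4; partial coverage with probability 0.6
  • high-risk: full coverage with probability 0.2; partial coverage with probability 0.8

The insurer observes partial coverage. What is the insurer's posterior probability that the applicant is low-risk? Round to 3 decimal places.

0.429

P(partial coverage) = 0.5·0.6 + 0.5·0.8 = 0.7
P(low-risk | partial coverage) = (0.5·0.6) / 0.7 = 0.3 / 0.7 = 0.428571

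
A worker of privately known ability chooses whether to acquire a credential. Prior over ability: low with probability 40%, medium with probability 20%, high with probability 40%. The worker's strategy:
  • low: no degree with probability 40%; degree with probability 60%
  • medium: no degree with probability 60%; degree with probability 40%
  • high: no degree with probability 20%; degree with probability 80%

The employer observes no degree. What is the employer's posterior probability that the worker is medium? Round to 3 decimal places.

P(no degree) = 0.4·0.4 + 0.2·0.6 + 0.4·0.2 = 0.36
P(medium | no degree) = (0.2·0.6) / 0.36 = 0.12 / 0.36 = 0.333333

0.333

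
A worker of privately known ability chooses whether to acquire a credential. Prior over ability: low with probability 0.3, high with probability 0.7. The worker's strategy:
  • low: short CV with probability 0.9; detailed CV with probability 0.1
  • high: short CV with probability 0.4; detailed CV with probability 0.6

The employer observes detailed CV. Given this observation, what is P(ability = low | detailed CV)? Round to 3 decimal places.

0.067

P(detailed CV) = 0.3·0.1 + 0.7·0.6 = 0.45
P(low | detailed CV) = (0.3·0.1) / 0.45 = 0.03 / 0.45 = 0.0666667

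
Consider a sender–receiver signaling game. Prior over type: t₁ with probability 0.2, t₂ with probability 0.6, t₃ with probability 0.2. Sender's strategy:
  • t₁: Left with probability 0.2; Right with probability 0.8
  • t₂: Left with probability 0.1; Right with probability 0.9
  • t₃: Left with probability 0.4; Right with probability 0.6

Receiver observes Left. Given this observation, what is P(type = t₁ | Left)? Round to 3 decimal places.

0.222

P(Left) = 0.2·0.2 + 0.6·0.1 + 0.2·0.4 = 0.18
P(t₁ | Left) = (0.2·0.2) / 0.18 = 0.04 / 0.18 = 0.222222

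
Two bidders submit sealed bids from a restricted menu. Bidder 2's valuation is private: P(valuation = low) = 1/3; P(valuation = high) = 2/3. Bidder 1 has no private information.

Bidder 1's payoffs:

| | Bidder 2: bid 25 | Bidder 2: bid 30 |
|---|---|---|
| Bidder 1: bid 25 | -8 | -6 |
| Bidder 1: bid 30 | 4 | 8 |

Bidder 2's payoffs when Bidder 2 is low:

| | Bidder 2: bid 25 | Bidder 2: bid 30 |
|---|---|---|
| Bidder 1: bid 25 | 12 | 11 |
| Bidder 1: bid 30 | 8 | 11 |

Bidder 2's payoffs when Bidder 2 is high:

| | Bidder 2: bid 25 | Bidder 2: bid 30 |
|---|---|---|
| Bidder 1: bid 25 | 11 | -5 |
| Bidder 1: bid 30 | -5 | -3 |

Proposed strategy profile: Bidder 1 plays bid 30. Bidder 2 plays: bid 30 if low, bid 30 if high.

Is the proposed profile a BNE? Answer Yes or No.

Bidder 1 plays bid 30: E[bid 30] = 1/3·(8) + 2/3·(8) = 8; E[bid 25] = -6. Best-responding. ✓
Bidder 2 (valuation low), facing bid 30: bid 25 gives 8, bid 30 gives 11. Proposed bid 30 is best. ✓
Bidder 2 (valuation high), facing bid 30: bid 25 gives -5, bid 30 gives -3. Proposed bid 30 is best. ✓

Yes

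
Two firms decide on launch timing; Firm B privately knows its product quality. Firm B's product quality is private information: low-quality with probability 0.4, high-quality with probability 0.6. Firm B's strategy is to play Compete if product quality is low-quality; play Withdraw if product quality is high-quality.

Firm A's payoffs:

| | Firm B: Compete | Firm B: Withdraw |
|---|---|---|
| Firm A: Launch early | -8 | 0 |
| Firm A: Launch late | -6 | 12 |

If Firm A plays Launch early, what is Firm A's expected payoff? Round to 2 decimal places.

E[Launch early] = 0.4·(-8) + 0.6·0 = (-3.2) + 0 = -3.2

-3.20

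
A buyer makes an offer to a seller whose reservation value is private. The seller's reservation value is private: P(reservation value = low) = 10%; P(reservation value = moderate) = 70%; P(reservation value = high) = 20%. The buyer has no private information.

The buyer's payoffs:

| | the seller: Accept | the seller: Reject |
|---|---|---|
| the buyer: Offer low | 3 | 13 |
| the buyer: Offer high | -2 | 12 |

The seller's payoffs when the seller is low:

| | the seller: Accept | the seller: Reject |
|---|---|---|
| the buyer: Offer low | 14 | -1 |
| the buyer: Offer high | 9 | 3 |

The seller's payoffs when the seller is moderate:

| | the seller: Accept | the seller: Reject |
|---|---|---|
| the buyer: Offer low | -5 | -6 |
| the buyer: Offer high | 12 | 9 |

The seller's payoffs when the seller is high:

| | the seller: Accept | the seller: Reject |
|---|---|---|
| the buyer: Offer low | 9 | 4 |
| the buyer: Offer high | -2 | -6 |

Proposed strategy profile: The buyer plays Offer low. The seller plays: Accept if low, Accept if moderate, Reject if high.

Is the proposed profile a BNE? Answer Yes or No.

No

The buyer plays Offer low: E[Offer low] = 0.1·(3) + 0.7·(3) + 0.2·(13) = 5; E[Offer high] = 0.8. Best-responding. ✓
The seller (reservation value low), facing Offer low: Accept gives 14, Reject gives -1. Proposed Accept is best. ✓
The seller (reservation value moderate), facing Offer low: Accept gives -5, Reject gives -6. Proposed Accept is best. ✓
The seller (reservation value high), facing Offer low: Accept gives 9, Reject gives 4. Proposed Reject is not best — profitable deviation exists. ✗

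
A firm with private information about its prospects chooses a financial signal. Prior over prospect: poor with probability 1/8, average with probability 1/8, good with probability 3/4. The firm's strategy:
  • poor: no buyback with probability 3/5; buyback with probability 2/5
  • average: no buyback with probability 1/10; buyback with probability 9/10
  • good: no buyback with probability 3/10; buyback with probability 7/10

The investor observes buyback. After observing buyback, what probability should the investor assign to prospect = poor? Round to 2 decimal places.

P(buyback) = (1/8)·(2/5) + (1/8)·(9/10) + (3/4)·(7/10) = 11/16
P(poor | buyback) = ((1/8)·(2/5)) / (11/16) = (1/20) / (11/16) = 4/55

0.07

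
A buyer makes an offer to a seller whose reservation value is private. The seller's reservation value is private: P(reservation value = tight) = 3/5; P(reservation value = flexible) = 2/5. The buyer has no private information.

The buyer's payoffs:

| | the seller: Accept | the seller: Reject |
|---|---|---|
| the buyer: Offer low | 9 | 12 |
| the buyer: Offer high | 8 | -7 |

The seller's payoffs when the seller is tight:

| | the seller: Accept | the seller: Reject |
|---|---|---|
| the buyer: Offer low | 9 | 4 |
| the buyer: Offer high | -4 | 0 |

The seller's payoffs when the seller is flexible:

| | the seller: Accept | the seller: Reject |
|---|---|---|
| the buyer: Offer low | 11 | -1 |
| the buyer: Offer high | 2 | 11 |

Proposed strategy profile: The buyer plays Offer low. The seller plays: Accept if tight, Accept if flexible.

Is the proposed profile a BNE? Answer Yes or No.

The buyer plays Offer low: E[Offer low] = 3/5·(9) + 2/5·(9) = 9; E[Offer high] = 8. Best-responding. ✓
The seller (reservation value tight), facing Offer low: Accept gives 9, Reject gives 4. Proposed Accept is best. ✓
The seller (reservation value flexible), facing Offer low: Accept gives 11, Reject gives -1. Proposed Accept is best. ✓

Yes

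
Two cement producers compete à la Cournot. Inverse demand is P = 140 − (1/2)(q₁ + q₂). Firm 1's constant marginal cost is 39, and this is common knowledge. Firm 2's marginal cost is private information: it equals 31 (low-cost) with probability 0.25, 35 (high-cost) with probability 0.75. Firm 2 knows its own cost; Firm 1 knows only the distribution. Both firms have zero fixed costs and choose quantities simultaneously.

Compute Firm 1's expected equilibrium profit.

Firm 2 with cost c maximizes (140 − (1/2)(q₁+q₂) − c)·q₂, giving q₂(c) = (140 − c − (1/2)q₁).
E[c₂] = 0.25·31 + 0.75·35 = 34
Firm 1's FOC against E[q₂] yields q₁ = (140 − 2·39 + E[c₂])/(3/2) = (140 − 78 + 34)/(3/2) = 64.
E[P] = 140 − (1/2)·(q₁ + E[q₂]) = 71; Firm 1's expected profit = (E[P] − 39)·q₁ = (71 − 39)·64 = 2048.

2048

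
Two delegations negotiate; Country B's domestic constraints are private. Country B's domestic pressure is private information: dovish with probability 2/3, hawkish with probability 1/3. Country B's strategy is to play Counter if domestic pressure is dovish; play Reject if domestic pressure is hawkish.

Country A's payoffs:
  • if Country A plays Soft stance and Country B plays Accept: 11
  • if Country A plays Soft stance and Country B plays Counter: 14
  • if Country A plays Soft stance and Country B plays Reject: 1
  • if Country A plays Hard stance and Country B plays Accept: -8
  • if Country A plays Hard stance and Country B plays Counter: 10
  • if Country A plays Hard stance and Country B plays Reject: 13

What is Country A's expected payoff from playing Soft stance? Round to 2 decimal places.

9.67

E[Soft stance] = 2/3·14 + 1/3·1 = 28/3 + 1/3 = 29/3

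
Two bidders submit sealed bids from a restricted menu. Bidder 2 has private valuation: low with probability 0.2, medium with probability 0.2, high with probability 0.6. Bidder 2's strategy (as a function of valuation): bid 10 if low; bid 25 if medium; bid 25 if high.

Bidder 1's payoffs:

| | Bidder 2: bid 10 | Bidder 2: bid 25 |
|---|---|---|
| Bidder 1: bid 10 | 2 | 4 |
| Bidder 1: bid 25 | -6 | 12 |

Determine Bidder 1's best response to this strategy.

E[bid 10] = 0.2·(2) + 0.2·(4) + 0.6·(4) = 3.6
E[bid 25] = 0.2·(-6) + 0.2·(12) + 0.6·(12) = 8.4
Best response: bid 25 (8.4 is the largest).

bid 25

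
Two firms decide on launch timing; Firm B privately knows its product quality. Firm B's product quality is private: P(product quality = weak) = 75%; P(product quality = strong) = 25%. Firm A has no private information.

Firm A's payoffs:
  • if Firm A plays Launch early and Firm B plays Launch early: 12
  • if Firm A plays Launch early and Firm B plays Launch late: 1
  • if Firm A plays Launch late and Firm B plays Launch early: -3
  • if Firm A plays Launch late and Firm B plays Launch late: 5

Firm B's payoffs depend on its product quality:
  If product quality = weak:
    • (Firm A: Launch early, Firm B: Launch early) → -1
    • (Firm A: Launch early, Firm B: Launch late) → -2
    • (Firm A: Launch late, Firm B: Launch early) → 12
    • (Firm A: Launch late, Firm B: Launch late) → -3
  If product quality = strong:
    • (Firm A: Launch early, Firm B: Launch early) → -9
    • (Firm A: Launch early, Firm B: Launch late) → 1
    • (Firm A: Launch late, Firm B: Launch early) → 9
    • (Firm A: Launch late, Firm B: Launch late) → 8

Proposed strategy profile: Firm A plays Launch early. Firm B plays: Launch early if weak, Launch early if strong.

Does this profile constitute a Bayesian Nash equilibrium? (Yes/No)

Firm A plays Launch early: E[Launch early] = 0.75·(12) + 0.25·(12) = 12; E[Launch late] = -3. Best-responding. ✓
Firm B (product quality weak), facing Launch early: Launch early gives -1, Launch late gives -2. Proposed Launch early is best. ✓
Firm B (product quality strong), facing Launch early: Launch early gives -9, Launch late gives 1. Proposed Launch early is not best — profitable deviation exists. ✗

No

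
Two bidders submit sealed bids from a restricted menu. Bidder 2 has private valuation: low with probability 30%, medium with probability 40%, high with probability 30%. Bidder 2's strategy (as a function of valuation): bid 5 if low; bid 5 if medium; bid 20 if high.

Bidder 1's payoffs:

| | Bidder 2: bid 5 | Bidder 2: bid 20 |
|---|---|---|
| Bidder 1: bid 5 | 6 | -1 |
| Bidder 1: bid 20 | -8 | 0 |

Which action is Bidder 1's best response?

Compute Bidder 1's expected payoff for each action, taking the expectation over Bidder 2's type.
E[bid 5] = 0.3·(6) + 0.4·(6) + 0.3·(-1) = 3.9
E[bid 20] = 0.3·(-8) + 0.4·(-8) + 0.3·(0) = -5.6
Best response: bid 5 (3.9 is the largest).

bid 5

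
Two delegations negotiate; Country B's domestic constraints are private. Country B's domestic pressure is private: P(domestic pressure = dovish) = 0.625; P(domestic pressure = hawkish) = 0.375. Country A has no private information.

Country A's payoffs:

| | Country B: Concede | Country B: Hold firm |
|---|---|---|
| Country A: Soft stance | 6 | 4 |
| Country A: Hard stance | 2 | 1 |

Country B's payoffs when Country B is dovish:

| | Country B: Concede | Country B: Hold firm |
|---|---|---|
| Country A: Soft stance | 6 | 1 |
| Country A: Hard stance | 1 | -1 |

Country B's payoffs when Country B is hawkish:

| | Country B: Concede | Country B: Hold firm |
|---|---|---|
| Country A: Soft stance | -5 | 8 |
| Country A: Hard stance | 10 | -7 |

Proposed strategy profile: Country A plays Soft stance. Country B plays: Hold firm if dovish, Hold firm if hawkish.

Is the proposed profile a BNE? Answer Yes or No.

No

A profile is a BNE iff every type of every player is best-responding given beliefs about the other side.
Country A plays Soft stance: E[Soft stance] = 0.625·(4) + 0.375·(4) = 4; E[Hard stance] = 1. Best-responding. ✓
Country B (domestic pressure dovish), facing Soft stance: Concede gives 6, Hold firm gives 1. Proposed Hold firm is not best — profitable deviation exists. ✗
Country B (domestic pressure hawkish), facing Soft stance: Concede gives -5, Hold firm gives 8. Proposed Hold firm is best. ✓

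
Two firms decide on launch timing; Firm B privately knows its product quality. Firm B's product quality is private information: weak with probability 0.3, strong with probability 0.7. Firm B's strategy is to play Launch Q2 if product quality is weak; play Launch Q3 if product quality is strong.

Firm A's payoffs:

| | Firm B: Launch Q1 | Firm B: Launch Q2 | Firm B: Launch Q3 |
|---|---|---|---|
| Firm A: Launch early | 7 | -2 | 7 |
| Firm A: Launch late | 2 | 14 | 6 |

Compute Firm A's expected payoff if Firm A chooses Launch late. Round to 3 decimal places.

E[Launch late] = 0.3·14 + 0.7·6 = 4.2 + 4.2 = 8.4

8.400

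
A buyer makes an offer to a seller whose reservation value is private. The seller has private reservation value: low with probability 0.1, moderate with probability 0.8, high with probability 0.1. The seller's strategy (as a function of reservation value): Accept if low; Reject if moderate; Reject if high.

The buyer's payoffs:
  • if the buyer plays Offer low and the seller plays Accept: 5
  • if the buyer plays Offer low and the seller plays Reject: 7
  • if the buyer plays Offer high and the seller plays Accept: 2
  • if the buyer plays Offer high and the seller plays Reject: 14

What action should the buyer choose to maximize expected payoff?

Offer high

E[Offer low] = 0.1·(5) + 0.8·(7) + 0.1·(7) = 6.8
E[Offer high] = 0.1·(2) + 0.8·(14) + 0.1·(14) = 12.8
Best response: Offer high (12.8 is the largest).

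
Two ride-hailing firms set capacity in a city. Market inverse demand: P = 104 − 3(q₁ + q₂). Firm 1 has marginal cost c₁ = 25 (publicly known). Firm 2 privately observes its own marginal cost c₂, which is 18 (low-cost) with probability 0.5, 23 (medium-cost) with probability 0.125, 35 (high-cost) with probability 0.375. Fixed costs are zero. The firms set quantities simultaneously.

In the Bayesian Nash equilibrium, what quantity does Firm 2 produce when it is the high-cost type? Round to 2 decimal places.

Type-c best response for Firm 2: q₂(c) = (104 − c)/6 − q₁/2.
Firm 1 maximizes expected profit; its first-order condition is 104 − 6q₁ − 3E[q₂] − 25 = 0.
Substituting E[q₂] and solving: E[c₂] = 25, so q₁ = (104 − 2·25 + 25)/9 = 8.77778.
q₂(high-cost) = (104 − 35 − 3·8.77778)/6 = 7.11111.

7.11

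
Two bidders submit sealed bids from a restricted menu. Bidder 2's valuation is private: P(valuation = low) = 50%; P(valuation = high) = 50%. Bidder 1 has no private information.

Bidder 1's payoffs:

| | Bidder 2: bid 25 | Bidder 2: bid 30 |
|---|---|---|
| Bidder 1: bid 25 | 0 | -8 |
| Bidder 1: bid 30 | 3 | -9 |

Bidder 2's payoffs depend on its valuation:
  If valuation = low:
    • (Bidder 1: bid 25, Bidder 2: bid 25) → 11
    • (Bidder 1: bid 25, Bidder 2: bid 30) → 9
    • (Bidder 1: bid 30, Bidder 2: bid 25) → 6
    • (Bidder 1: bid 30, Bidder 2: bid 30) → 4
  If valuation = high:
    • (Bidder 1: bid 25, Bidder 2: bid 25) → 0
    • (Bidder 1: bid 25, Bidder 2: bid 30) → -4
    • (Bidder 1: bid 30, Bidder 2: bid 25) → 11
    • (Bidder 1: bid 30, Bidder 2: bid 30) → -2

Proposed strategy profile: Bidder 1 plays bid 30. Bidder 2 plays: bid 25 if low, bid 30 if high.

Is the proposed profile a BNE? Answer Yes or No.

Bidder 1 plays bid 30: E[bid 30] = 0.5·(3) + 0.5·(-9) = -3; E[bid 25] = -4. Best-responding. ✓
Bidder 2 (valuation low), facing bid 30: bid 25 gives 6, bid 30 gives 4. Proposed bid 25 is best. ✓
Bidder 2 (valuation high), facing bid 30: bid 25 gives 11, bid 30 gives -2. Proposed bid 30 is not best — profitable deviation exists. ✗

No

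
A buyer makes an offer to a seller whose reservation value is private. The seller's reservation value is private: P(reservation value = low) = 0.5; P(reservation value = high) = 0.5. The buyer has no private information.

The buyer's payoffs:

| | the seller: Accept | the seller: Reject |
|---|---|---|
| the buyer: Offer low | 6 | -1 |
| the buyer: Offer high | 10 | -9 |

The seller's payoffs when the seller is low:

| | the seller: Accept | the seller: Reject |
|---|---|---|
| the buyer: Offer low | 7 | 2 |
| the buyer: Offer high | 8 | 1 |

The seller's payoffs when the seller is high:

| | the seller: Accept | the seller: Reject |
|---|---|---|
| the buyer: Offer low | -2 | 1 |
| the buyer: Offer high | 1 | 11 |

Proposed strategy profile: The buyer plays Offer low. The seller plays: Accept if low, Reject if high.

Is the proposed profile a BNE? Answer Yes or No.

Yes

The buyer plays Offer low: E[Offer low] = 0.5·(6) + 0.5·(-1) = 2.5; E[Offer high] = 0.5. Best-responding. ✓
The seller (reservation value low), facing Offer low: Accept gives 7, Reject gives 2. Proposed Accept is best. ✓
The seller (reservation value high), facing Offer low: Accept gives -2, Reject gives 1. Proposed Reject is best. ✓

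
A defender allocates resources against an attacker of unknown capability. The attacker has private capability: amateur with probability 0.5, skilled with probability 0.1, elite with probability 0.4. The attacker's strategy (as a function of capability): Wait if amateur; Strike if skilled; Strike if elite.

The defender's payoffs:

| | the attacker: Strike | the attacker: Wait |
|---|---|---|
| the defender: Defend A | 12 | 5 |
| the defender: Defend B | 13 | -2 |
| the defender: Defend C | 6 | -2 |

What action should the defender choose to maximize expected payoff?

Defend A

E[Defend A] = 0.5·(5) + 0.1·(12) + 0.4·(12) = 8.5
E[Defend B] = 0.5·(-2) + 0.1·(13) + 0.4·(13) = 5.5
E[Defend C] = 0.5·(-2) + 0.1·(6) + 0.4·(6) = 2
Best response: Defend A (8.5 is the largest).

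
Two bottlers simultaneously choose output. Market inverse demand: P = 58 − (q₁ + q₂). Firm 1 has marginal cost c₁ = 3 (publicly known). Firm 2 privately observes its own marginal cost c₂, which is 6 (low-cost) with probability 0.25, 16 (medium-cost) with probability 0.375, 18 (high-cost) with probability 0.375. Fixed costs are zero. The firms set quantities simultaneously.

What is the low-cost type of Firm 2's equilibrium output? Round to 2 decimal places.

Type-c best response for Firm 2: q₂(c) = (58 − c)/2 − q₁/2.
Firm 1 maximizes expected profit; its first-order condition is 58 − 2q₁ − E[q₂] − 3 = 0.
Substituting E[q₂] and solving: E[c₂] = 14.25, so q₁ = (58 − 2·3 + 14.25)/3 = 22.0833.
q₂(low-cost) = (58 − 6 − 22.0833)/2 = 14.9583.

14.96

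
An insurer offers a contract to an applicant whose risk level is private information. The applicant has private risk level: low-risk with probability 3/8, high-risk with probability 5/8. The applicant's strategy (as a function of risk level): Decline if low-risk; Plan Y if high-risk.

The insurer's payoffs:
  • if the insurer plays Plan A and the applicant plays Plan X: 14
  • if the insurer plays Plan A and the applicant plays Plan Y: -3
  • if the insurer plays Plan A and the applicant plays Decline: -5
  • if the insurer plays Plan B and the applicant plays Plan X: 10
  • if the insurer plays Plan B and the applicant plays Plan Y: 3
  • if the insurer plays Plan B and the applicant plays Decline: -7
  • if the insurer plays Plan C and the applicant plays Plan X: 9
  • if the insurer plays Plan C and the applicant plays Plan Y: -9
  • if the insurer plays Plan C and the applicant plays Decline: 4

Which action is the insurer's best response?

Plan B

E[Plan A] = 3/8·(-5) + 5/8·(-3) = -15/4
E[Plan B] = 3/8·(-7) + 5/8·(3) = -3/4
E[Plan C] = 3/8·(4) + 5/8·(-9) = -33/8
Best response: Plan B (-3/4 is the largest).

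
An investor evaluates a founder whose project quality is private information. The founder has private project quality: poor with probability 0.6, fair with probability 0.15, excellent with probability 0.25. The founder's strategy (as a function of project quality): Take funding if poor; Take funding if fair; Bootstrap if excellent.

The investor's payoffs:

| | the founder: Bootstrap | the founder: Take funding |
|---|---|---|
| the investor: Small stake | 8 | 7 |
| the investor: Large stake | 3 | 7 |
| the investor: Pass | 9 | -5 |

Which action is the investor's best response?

Small stake

E[Small stake] = 0.6·(7) + 0.15·(7) + 0.25·(8) = 7.25
E[Large stake] = 0.6·(7) + 0.15·(7) + 0.25·(3) = 6
E[Pass] = 0.6·(-5) + 0.15·(-5) + 0.25·(9) = -1.5
Best response: Small stake (7.25 is the largest).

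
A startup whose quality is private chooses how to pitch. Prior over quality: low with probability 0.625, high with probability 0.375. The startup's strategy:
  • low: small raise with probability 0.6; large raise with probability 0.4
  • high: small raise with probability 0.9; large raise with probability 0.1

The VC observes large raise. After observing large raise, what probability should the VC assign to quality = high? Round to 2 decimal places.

Apply Bayes' rule using the sender's strategy as the likelihood.
P(large raise) = 0.625·0.4 + 0.375·0.1 = 0.2875
P(high | large raise) = (0.375·0.1) / 0.2875 = 0.0375 / 0.2875 = 0.130435

0.13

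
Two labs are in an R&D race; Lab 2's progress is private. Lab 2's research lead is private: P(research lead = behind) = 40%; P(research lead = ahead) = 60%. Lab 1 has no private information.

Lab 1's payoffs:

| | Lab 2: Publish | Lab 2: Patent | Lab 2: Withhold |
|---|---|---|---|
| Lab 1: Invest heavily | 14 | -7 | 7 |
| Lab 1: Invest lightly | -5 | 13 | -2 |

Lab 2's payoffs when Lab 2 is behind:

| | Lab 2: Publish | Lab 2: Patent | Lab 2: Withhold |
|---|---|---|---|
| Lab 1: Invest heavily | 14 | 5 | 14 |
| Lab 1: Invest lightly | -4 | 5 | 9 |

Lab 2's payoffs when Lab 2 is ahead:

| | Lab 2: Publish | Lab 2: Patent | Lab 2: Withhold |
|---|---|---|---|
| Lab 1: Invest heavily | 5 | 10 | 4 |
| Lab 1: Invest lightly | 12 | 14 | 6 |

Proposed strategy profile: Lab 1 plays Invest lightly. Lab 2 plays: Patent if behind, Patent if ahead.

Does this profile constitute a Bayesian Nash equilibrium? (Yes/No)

Lab 1 plays Invest lightly: E[Invest lightly] = 0.4·(13) + 0.6·(13) = 13; E[Invest heavily] = -7. Best-responding. ✓
Lab 2 (research lead behind), facing Invest lightly: Publish gives -4, Patent gives 5, Withhold gives 9. Proposed Patent is not best — profitable deviation exists. ✗
Lab 2 (research lead ahead), facing Invest lightly: Publish gives 12, Patent gives 14, Withhold gives 6. Proposed Patent is best. ✓

No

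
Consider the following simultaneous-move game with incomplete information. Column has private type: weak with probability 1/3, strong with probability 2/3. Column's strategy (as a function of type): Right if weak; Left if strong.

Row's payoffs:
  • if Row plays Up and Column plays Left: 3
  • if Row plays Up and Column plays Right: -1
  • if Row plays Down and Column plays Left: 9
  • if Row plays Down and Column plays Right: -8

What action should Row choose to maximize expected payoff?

E[Up] = 1/3·(-1) + 2/3·(3) = 5/3
E[Down] = 1/3·(-8) + 2/3·(9) = 10/3
Best response: Down (10/3 is the largest).

Down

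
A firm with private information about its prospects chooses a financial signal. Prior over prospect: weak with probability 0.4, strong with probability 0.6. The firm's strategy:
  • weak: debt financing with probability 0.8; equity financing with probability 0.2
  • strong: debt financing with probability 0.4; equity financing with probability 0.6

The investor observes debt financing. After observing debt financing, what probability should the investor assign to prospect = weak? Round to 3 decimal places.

0.571

P(debt financing) = 0.4·0.8 + 0.6·0.4 = 0.56
P(weak | debt financing) = (0.4·0.8) / 0.56 = 0.32 / 0.56 = 0.571429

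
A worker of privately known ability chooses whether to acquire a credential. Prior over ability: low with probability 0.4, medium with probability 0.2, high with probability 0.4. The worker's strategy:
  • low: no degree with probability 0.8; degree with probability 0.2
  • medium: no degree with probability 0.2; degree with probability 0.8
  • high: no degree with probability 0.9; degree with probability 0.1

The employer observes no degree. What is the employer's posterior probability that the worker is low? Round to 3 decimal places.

0.444

P(no degree) = 0.4·0.8 + 0.2·0.2 + 0.4·0.9 = 0.72
P(low | no degree) = (0.4·0.8) / 0.72 = 0.32 / 0.72 = 0.444444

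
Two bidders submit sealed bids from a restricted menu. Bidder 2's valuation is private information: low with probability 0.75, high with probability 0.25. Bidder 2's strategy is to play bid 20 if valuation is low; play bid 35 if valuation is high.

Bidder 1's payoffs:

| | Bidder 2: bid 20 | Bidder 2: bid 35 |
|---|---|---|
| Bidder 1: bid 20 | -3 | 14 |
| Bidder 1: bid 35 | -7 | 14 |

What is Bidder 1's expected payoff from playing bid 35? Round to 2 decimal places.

E[bid 35] = 0.75·(-7) + 0.25·14 = (-5.25) + 3.5 = -1.75

-1.75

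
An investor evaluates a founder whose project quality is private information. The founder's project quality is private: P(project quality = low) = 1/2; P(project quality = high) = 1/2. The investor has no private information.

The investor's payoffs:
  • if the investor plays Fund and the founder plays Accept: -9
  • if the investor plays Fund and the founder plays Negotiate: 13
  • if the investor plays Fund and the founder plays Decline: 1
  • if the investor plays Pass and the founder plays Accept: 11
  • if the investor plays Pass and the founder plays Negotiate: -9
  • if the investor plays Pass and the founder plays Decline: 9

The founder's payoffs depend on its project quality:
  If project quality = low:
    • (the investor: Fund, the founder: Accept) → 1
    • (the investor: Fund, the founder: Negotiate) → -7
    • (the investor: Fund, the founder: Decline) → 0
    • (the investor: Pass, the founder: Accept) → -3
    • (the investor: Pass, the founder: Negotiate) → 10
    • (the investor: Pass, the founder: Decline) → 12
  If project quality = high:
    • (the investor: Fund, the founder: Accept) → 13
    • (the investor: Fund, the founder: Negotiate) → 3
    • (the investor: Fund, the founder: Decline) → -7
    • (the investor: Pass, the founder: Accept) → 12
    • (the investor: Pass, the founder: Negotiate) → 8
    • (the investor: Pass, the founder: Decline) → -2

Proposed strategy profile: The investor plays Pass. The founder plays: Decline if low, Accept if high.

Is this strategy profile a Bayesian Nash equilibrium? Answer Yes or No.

Yes

The investor plays Pass: E[Pass] = 1/2·(9) + 1/2·(11) = 10; E[Fund] = -4. Best-responding. ✓
The founder (project quality low), facing Pass: Accept gives -3, Negotiate gives 10, Decline gives 12. Proposed Decline is best. ✓
The founder (project quality high), facing Pass: Accept gives 12, Negotiate gives 8, Decline gives -2. Proposed Accept is best. ✓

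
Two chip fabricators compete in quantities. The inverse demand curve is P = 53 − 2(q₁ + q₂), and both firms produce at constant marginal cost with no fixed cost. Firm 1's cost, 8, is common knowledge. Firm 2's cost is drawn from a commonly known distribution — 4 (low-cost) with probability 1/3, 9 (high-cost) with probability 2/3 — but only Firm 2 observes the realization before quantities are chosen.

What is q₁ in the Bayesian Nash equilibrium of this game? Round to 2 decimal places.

7.39

Firm 2 with cost c maximizes (53 − 2(q₁+q₂) − c)·q₂, giving q₂(c) = (53 − c − 2q₁)/4.
E[c₂] = 1/3·4 + 2/3·9 = 7.33333
Firm 1's FOC against E[q₂] yields q₁ = (53 − 2·8 + E[c₂])/6 = (53 − 16 + 7.33333)/6 = 7.38889.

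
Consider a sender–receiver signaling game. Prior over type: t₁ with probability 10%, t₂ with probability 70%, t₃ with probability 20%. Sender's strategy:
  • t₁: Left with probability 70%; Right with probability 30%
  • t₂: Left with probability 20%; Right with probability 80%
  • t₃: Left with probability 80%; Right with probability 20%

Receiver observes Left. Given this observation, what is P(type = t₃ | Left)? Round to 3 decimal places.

Apply Bayes' rule using the sender's strategy as the likelihood.
P(Left) = 0.1·0.7 + 0.7·0.2 + 0.2·0.8 = 0.37
P(t₃ | Left) = (0.2·0.8) / 0.37 = 0.16 / 0.37 = 0.432432

0.432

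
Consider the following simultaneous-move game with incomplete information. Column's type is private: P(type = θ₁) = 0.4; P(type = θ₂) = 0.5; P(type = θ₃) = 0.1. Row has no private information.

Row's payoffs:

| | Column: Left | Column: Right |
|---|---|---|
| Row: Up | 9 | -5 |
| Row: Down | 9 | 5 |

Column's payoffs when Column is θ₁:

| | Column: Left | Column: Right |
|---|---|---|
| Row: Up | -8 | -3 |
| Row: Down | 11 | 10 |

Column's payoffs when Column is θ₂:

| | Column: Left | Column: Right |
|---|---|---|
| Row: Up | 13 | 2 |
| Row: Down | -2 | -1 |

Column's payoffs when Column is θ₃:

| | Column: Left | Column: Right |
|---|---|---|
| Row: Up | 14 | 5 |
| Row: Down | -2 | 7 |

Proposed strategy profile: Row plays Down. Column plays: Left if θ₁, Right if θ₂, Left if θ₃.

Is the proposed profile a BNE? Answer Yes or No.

No

Row plays Down: E[Down] = 0.4·(9) + 0.5·(5) + 0.1·(9) = 7; E[Up] = 2. Best-responding. ✓
Column (type θ₁), facing Down: Left gives 11, Right gives 10. Proposed Left is best. ✓
Column (type θ₂), facing Down: Left gives -2, Right gives -1. Proposed Right is best. ✓
Column (type θ₃), facing Down: Left gives -2, Right gives 7. Proposed Left is not best — profitable deviation exists. ✗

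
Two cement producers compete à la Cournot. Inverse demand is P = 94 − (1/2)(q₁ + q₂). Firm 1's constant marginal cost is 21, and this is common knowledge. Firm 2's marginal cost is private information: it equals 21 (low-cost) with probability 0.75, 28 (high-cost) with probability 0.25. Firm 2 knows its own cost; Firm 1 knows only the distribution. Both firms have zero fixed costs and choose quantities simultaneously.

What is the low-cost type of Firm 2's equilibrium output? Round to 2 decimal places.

Type-c best response for Firm 2: q₂(c) = (94 − c) − q₁/2.
Firm 1 maximizes expected profit; its first-order condition is 94 − q₁ − (1/2)E[q₂] − 21 = 0.
Substituting E[q₂] and solving: E[c₂] = 22.75, so q₁ = (94 − 2·21 + 22.75)/(3/2) = 49.8333.
q₂(low-cost) = (94 − 21 − (1/2)·49.8333) = 48.0833.

48.08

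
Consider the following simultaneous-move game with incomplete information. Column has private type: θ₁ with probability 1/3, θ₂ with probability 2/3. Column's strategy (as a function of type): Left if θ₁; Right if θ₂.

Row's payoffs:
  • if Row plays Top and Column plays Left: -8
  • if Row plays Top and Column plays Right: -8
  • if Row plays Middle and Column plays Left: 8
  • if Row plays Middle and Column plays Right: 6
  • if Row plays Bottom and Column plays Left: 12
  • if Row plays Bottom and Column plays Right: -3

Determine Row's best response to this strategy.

Middle

E[Top] = 1/3·(-8) + 2/3·(-8) = -8
E[Middle] = 1/3·(8) + 2/3·(6) = 20/3
E[Bottom] = 1/3·(12) + 2/3·(-3) = 2
Best response: Middle (20/3 is the largest).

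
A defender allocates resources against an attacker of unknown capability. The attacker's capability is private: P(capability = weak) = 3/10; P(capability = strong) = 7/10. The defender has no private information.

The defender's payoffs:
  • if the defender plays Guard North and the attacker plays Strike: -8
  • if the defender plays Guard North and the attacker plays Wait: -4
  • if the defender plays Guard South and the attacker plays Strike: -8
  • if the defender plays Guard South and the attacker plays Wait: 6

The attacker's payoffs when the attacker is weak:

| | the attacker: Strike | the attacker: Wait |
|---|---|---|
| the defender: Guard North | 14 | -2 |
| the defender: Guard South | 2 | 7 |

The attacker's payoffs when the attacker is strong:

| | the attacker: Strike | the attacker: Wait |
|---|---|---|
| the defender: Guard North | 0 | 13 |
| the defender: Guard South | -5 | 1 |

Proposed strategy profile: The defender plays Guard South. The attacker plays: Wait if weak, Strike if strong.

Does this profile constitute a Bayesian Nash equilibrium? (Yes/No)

No

A profile is a BNE iff every type of every player is best-responding given beliefs about the other side.
The defender plays Guard South: E[Guard South] = 3/10·(6) + 7/10·(-8) = -19/5; E[Guard North] = -34/5. Best-responding. ✓
The attacker (capability weak), facing Guard South: Strike gives 2, Wait gives 7. Proposed Wait is best. ✓
The attacker (capability strong), facing Guard South: Strike gives -5, Wait gives 1. Proposed Strike is not best — profitable deviation exists. ✗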